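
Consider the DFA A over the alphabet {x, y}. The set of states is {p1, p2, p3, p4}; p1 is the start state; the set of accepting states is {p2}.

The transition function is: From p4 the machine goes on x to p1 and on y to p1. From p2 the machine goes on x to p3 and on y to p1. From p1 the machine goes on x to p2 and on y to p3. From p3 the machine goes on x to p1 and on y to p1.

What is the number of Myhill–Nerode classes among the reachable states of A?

States {p4} cannot be reached from the start state, so discard them.
Start with accepting vs non-accepting: {p2} | {p1,p3}.
Refine {p1,p3} on symbol x: members go to different blocks, giving {p1} and {p3}.
The partition is now stable with 3 blocks: {p2} | {p1} | {p3}.

3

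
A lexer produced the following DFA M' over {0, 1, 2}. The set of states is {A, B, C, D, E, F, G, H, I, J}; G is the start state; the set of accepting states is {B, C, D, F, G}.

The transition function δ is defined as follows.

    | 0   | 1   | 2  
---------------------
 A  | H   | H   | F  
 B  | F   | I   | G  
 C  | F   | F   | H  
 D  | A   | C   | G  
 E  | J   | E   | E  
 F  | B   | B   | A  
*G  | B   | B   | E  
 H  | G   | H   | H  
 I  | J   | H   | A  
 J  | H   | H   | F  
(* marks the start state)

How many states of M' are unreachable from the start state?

No path from G leads to C, D; the other 8 states are all reachable.

2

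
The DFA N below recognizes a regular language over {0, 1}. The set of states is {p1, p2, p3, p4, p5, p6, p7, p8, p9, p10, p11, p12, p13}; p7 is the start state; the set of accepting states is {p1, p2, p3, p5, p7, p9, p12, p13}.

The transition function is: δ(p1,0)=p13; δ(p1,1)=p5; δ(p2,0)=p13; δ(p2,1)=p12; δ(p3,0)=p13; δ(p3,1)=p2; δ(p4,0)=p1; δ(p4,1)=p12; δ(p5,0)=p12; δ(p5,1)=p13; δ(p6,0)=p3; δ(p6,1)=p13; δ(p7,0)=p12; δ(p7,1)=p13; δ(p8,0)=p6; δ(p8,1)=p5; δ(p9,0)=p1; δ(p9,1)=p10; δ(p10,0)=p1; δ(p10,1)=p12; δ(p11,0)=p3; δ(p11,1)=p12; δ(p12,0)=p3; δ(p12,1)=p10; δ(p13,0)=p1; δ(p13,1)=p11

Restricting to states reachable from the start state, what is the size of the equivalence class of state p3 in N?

First remove the unreachable states {p4,p6,p8,p9}; 9 states remain.
Start with accepting vs non-accepting: {p1,p2,p3,p5,p7,p12,p13} | {p10,p11}.
Split {p1,p2,p3,p5,p7,p12,p13} by δ(·,1) → {p1,p2,p3,p5,p7} and {p12,p13}.
On input 1, block {p1,p2,p3,p5,p7} splits into {p2,p5,p7} and {p1,p3}.
The partition is now stable with 4 blocks: {p2,p5,p7} | {p10,p11} | {p12,p13} | {p1,p3}.
State p3 belongs to the block {p1,p3}, which has 2 states.

2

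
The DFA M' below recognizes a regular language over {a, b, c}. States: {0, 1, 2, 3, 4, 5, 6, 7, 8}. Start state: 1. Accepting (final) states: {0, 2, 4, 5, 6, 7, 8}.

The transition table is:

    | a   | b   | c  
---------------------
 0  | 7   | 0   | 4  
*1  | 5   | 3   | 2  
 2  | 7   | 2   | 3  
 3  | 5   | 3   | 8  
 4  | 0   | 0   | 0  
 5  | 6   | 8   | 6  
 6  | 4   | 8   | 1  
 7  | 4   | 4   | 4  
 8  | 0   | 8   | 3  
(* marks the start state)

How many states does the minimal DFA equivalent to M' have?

Every state is reachable, so we keep all 9.
P0 = {0,2,4,5,6,7,8} | {1,3}.
On input c, block {0,2,4,5,6,7,8} splits into {0,4,5,7} and {2,6,8}.
Split {0,4,5,7} by δ(·,a) → {0,4,7} and {5}.
No further refinement is possible. Final partition (4 blocks): {0,4,7} | {1,3} | {2,6,8} | {5}.

4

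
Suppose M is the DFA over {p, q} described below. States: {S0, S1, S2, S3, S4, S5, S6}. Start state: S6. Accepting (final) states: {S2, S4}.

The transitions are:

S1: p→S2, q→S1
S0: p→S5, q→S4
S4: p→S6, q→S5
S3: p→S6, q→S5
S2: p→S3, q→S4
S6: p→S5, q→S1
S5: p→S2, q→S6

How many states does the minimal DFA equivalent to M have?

6

States {S0} cannot be reached from the start state, so discard them.
Initial partition by acceptance: {S2,S4} | {S1,S3,S5,S6}.
On input q, block {S2,S4} splits into {S2} and {S4}.
Split {S1,S3,S5,S6} by δ(·,p) → {S1,S5} and {S3,S6}.
On input q, block {S1,S5} splits into {S1} and {S5}.
Refine {S3,S6} on symbol p: members go to different blocks, giving {S3} and {S6}.
No further refinement is possible. Final partition (6 blocks): {S2} | {S1} | {S4} | {S3} | {S5} | {S6}.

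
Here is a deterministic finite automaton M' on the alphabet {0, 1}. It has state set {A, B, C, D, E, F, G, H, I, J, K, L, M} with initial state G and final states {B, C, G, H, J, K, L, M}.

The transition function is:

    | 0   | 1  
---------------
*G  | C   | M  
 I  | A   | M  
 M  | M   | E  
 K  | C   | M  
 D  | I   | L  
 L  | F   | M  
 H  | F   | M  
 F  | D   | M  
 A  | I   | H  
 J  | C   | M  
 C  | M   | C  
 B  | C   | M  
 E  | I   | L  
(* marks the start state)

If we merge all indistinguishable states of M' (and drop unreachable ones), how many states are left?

6

First remove the unreachable states {B,J,K}; 10 states remain.
Initial partition by acceptance: {C,G,H,L,M} | {A,D,E,F,I}.
Refine {C,G,H,L,M} on symbol 0: members go to different blocks, giving {C,G,M} and {H,L}.
On input 1, block {C,G,M} splits into {C,G} and {M}.
On input 0, block {C,G} splits into {C} and {G}.
Split {A,D,E,F,I} by δ(·,1) → {A,D,E} and {F,I}.
Stable partition: {C} | {A,D,E} | {H,L} | {M} | {G} | {F,I} — 6 equivalence classes.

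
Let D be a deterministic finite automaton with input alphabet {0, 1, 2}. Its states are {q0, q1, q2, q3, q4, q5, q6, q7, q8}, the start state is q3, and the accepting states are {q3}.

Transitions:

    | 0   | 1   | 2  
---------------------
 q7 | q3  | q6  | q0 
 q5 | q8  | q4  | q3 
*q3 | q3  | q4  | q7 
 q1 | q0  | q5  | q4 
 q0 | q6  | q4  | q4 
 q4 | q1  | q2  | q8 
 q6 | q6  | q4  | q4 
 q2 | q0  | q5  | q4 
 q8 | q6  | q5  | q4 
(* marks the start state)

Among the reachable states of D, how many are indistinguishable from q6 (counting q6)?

2

All states are reachable from the start state.
Start with accepting vs non-accepting: {q3} | {q0,q1,q2,q4,q5,q6,q7,q8}.
Split {q0,q1,q2,q4,q5,q6,q7,q8} by δ(·,0) → {q0,q1,q2,q4,q5,q6,q8} and {q7}.
Split {q0,q1,q2,q4,q5,q6,q8} by δ(·,2) → {q0,q1,q2,q4,q6,q8} and {q5}.
Split {q0,q1,q2,q4,q6,q8} by δ(·,1) → {q0,q4,q6} and {q1,q2,q8}.
Split {q0,q4,q6} by δ(·,0) → {q0,q6} and {q4}.
Stable partition: {q3} | {q0,q6} | {q7} | {q5} | {q1,q2,q8} | {q4} — 6 equivalence classes.
State q6 belongs to the block {q0,q6}, which has 2 states.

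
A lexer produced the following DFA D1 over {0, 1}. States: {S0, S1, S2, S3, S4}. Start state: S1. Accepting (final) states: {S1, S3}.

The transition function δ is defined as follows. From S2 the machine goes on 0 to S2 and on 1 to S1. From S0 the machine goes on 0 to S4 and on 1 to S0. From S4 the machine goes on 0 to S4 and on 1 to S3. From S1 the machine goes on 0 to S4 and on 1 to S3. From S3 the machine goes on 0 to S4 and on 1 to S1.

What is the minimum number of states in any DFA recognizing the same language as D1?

First remove the unreachable states {S0,S2}; 3 states remain.
Start with accepting vs non-accepting: {S1,S3} | {S4}.
The partition is now stable with 2 blocks: {S1,S3} | {S4}.

2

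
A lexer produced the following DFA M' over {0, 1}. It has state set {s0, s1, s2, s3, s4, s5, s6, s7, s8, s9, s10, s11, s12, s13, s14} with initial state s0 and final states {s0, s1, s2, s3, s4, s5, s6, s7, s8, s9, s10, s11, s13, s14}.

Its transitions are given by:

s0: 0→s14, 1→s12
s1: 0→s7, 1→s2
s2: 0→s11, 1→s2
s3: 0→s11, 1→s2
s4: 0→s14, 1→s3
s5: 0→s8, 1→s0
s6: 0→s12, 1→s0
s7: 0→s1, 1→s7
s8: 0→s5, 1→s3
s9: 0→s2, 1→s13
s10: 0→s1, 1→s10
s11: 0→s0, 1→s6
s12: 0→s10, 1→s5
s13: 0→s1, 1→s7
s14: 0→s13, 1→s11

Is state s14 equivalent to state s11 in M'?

Reachable states from the start: {s0,s1,s2,s3,s5,s6,s7,s8,s10,s11,s12,s13,s14}. Unreachable: {s4,s9} — drop them.
Initial partition by acceptance: {s0,s1,s2,s3,s5,s6,s7,s8,s10,s11,s13,s14} | {s12}.
Refine {s0,s1,s2,s3,s5,s6,s7,s8,s10,s11,s13,s14} on symbol 0: members go to different blocks, giving {s0,s1,s2,s3,s5,s7,s8,s10,s11,s13,s14} and {s6}.
On input 1, block {s0,s1,s2,s3,s5,s7,s8,s10,s11,s13,s14} splits into {s1,s2,s3,s5,s7,s8,s10,s13,s14} and {s0} and {s11}.
Split {s1,s2,s3,s5,s7,s8,s10,s13,s14} by δ(·,0) → {s1,s5,s7,s8,s10,s13,s14} and {s2,s3}.
Split {s1,s5,s7,s8,s10,s13,s14} by δ(·,1) → {s7,s10,s13} and {s1,s8} and {s5} and {s14}.
On input 0, block {s1,s8} splits into {s1} and {s8}.
No further refinement is possible. Final partition (10 blocks): {s7,s10,s13} | {s12} | {s6} | {s0} | {s11} | {s2,s3} | {s1} | {s5} | {s14} | {s8}.
s14 and s11 end up in different blocks, so they are distinguishable. For instance, the string '01' is accepted from only s14.

No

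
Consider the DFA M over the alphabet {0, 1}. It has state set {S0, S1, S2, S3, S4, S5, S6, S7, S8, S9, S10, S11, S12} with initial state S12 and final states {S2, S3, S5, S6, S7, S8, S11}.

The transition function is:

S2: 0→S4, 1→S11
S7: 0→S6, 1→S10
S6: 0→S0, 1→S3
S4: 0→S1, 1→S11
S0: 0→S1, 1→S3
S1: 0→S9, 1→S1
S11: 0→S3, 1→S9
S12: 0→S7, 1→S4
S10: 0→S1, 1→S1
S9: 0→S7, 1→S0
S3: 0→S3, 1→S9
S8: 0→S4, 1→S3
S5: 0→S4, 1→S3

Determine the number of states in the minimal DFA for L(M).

7

First remove the unreachable states {S2,S5,S8}; 10 states remain.
Start with accepting vs non-accepting: {S3,S6,S7,S11} | {S0,S1,S4,S9,S10,S12}.
Refine {S3,S6,S7,S11} on symbol 0: members go to different blocks, giving {S3,S7,S11} and {S6}.
Refine {S3,S7,S11} on symbol 0: members go to different blocks, giving {S3,S11} and {S7}.
Refine {S0,S1,S4,S9,S10,S12} on symbol 0: members go to different blocks, giving {S0,S1,S4,S10} and {S9,S12}.
On input 0, block {S0,S1,S4,S10} splits into {S0,S4,S10} and {S1}.
Refine {S0,S4,S10} on symbol 1: members go to different blocks, giving {S0,S4} and {S10}.
No further refinement is possible. Final partition (7 blocks): {S3,S11} | {S0,S4} | {S6} | {S7} | {S9,S12} | {S1} | {S10}.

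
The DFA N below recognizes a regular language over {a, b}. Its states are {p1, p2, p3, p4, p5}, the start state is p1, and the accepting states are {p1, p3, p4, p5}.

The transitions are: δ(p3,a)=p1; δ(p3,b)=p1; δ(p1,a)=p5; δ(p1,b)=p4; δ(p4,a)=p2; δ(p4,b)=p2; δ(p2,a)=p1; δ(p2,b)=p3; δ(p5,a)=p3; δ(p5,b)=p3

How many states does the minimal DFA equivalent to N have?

5

Every state is reachable, so we keep all 5.
Initial partition by acceptance: {p1,p3,p4,p5} | {p2}.
On input a, block {p1,p3,p4,p5} splits into {p1,p3,p5} and {p4}.
Refine {p1,p3,p5} on symbol b: members go to different blocks, giving {p3,p5} and {p1}.
Split {p3,p5} by δ(·,a) → {p3} and {p5}.
The partition is now stable with 5 blocks: {p3} | {p2} | {p4} | {p1} | {p5}.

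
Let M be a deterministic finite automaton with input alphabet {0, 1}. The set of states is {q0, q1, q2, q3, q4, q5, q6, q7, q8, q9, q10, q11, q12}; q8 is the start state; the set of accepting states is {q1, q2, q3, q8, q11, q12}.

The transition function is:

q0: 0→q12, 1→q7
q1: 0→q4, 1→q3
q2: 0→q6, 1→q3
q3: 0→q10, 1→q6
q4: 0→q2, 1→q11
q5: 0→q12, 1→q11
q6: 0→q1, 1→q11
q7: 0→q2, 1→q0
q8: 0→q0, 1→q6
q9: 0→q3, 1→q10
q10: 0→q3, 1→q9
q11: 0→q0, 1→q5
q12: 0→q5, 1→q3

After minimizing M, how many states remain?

6

Start with accepting vs non-accepting: {q1,q2,q3,q8,q11,q12} | {q0,q4,q5,q6,q7,q9,q10}.
Split {q1,q2,q3,q8,q11,q12} by δ(·,1) → {q1,q2,q12} and {q3,q8,q11}.
Refine {q0,q4,q5,q6,q7,q9,q10} on symbol 0: members go to different blocks, giving {q0,q4,q5,q6,q7} and {q9,q10}.
Refine {q0,q4,q5,q6,q7} on symbol 1: members go to different blocks, giving {q4,q5,q6} and {q0,q7}.
On input 0, block {q3,q8,q11} splits into {q8,q11} and {q3}.
The partition is now stable with 6 blocks: {q1,q2,q12} | {q4,q5,q6} | {q8,q11} | {q9,q10} | {q0,q7} | {q3}.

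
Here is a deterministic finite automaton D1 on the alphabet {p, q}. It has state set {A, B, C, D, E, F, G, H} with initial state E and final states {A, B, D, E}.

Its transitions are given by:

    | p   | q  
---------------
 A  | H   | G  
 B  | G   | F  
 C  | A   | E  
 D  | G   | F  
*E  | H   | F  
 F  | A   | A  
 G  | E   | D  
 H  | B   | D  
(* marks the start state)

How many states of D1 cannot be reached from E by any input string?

1

Starting at E and following transitions, the reachable set is {A, B, D, E, F, G, H}. That leaves C unreachable — 1 in total.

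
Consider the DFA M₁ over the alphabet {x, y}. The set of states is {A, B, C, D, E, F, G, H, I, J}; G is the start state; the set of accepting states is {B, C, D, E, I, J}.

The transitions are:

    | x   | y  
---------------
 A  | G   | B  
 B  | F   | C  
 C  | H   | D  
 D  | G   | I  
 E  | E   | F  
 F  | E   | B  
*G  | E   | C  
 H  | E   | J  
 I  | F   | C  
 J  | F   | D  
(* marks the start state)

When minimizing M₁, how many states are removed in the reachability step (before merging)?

Starting at G and following transitions, the reachable set is {B, C, D, E, F, G, H, I, J}. That leaves A unreachable — 1 in total.

1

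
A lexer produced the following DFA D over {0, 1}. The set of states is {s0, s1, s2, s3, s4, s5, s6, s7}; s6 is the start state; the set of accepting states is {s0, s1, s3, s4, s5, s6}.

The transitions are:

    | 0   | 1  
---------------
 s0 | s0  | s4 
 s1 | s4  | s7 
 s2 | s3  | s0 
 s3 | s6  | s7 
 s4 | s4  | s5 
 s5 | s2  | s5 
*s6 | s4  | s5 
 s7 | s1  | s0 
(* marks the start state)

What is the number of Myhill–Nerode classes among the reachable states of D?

5

Every state is reachable, so we keep all 8.
Initial partition by acceptance: {s0,s1,s3,s4,s5,s6} | {s2,s7}.
On input 0, block {s0,s1,s3,s4,s5,s6} splits into {s0,s1,s3,s4,s6} and {s5}.
On input 1, block {s0,s1,s3,s4,s6} splits into {s1,s3} and {s4,s6} and {s0}.
No further refinement is possible. Final partition (5 blocks): {s1,s3} | {s2,s7} | {s5} | {s4,s6} | {s0}.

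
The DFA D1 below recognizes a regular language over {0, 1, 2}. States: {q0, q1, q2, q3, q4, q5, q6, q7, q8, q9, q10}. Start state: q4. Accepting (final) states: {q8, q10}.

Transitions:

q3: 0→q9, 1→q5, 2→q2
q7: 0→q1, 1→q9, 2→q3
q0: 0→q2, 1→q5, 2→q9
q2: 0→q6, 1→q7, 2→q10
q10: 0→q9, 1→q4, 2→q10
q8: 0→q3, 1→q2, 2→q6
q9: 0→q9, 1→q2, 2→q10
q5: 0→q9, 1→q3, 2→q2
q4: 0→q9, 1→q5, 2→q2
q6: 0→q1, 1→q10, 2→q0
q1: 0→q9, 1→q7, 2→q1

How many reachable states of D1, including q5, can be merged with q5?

Reachable states from the start: {q0,q1,q2,q3,q4,q5,q6,q7,q9,q10}. Unreachable: {q8} — drop them.
Start with accepting vs non-accepting: {q10} | {q0,q1,q2,q3,q4,q5,q6,q7,q9}.
On input 1, block {q0,q1,q2,q3,q4,q5,q6,q7,q9} splits into {q0,q1,q2,q3,q4,q5,q7,q9} and {q6}.
Refine {q0,q1,q2,q3,q4,q5,q7,q9} on symbol 0: members go to different blocks, giving {q0,q1,q3,q4,q5,q7,q9} and {q2}.
Split {q0,q1,q3,q4,q5,q7,q9} by δ(·,0) → {q1,q3,q4,q5,q7,q9} and {q0}.
Refine {q1,q3,q4,q5,q7,q9} on symbol 1: members go to different blocks, giving {q1,q3,q4,q5,q7} and {q9}.
Refine {q1,q3,q4,q5,q7} on symbol 0: members go to different blocks, giving {q1,q3,q4,q5} and {q7}.
Split {q1,q3,q4,q5} by δ(·,1) → {q3,q4,q5} and {q1}.
The partition is now stable with 8 blocks: {q10} | {q3,q4,q5} | {q6} | {q2} | {q0} | {q9} | {q7} | {q1}.
State q5 belongs to the block {q3,q4,q5}, which has 3 states.

3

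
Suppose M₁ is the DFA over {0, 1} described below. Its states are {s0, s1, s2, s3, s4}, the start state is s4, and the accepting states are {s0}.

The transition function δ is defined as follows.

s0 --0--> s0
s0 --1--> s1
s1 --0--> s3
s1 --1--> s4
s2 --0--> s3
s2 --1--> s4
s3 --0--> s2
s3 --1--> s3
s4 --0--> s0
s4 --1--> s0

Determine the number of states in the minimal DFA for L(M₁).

4

Start with accepting vs non-accepting: {s0} | {s1,s2,s3,s4}.
Refine {s1,s2,s3,s4} on symbol 0: members go to different blocks, giving {s1,s2,s3} and {s4}.
On input 1, block {s1,s2,s3} splits into {s1,s2} and {s3}.
No further refinement is possible. Final partition (4 blocks): {s0} | {s1,s2} | {s4} | {s3}.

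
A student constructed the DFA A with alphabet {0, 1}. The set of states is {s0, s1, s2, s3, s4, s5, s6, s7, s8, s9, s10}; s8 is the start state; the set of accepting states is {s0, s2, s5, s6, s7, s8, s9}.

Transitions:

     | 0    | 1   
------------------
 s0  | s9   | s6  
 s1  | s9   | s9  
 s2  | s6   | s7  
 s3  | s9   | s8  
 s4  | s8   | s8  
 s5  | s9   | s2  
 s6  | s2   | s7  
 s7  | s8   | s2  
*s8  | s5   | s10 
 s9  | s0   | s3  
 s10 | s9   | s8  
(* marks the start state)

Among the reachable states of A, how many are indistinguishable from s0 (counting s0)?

3

States {s1,s4} cannot be reached from the start state, so discard them.
P0 = {s0,s2,s5,s6,s7,s8,s9} | {s3,s10}.
Split {s0,s2,s5,s6,s7,s8,s9} by δ(·,1) → {s0,s2,s5,s6,s7} and {s8,s9}.
Refine {s0,s2,s5,s6,s7} on symbol 0: members go to different blocks, giving {s0,s5,s7} and {s2,s6}.
No further refinement is possible. Final partition (4 blocks): {s0,s5,s7} | {s3,s10} | {s8,s9} | {s2,s6}.
State s0 belongs to the block {s0,s5,s7}, which has 3 states.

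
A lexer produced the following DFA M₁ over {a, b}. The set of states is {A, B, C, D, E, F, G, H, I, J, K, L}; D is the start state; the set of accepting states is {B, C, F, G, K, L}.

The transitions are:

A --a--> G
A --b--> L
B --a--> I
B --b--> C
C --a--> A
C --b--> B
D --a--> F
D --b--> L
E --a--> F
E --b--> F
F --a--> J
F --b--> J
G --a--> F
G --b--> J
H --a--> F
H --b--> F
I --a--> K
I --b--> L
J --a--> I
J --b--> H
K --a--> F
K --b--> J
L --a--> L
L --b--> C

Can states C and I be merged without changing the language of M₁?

No

First remove the unreachable states {E}; 11 states remain.
Initial partition by acceptance: {B,C,F,G,K,L} | {A,D,H,I,J}.
On input a, block {B,C,F,G,K,L} splits into {B,C,F} and {G,K,L}.
Refine {B,C,F} on symbol b: members go to different blocks, giving {B,C} and {F}.
Refine {A,D,H,I,J} on symbol a: members go to different blocks, giving {A,I} and {D,H} and {J}.
Refine {G,K,L} on symbol a: members go to different blocks, giving {G,K} and {L}.
Refine {D,H} on symbol b: members go to different blocks, giving {D} and {H}.
Stable partition: {B,C} | {A,I} | {G,K} | {F} | {D} | {J} | {L} | {H} — 8 equivalence classes.
C and I end up in different blocks, so they are distinguishable. For instance, the string 'ε' is accepted from only C.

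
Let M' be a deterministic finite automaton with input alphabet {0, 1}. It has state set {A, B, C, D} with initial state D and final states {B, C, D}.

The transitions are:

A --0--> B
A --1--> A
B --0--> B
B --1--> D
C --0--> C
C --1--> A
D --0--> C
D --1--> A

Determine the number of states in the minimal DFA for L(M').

3

Every state is reachable, so we keep all 4.
Start with accepting vs non-accepting: {B,C,D} | {A}.
Split {B,C,D} by δ(·,1) → {C,D} and {B}.
No further refinement is possible. Final partition (3 blocks): {C,D} | {A} | {B}.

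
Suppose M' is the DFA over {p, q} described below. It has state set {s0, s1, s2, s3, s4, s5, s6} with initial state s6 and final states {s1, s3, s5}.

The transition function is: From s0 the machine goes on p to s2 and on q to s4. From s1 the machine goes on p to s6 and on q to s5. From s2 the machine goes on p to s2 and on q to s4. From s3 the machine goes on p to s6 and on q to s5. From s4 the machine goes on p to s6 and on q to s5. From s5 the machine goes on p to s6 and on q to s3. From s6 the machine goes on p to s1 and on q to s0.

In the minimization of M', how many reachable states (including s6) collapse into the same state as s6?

1

All states are reachable from the start state.
P0 = {s1,s3,s5} | {s0,s2,s4,s6}.
On input p, block {s0,s2,s4,s6} splits into {s0,s2,s4} and {s6}.
Refine {s0,s2,s4} on symbol p: members go to different blocks, giving {s0,s2} and {s4}.
No further refinement is possible. Final partition (4 blocks): {s1,s3,s5} | {s0,s2} | {s6} | {s4}.
State s6 belongs to the block {s6}, which has 1 states.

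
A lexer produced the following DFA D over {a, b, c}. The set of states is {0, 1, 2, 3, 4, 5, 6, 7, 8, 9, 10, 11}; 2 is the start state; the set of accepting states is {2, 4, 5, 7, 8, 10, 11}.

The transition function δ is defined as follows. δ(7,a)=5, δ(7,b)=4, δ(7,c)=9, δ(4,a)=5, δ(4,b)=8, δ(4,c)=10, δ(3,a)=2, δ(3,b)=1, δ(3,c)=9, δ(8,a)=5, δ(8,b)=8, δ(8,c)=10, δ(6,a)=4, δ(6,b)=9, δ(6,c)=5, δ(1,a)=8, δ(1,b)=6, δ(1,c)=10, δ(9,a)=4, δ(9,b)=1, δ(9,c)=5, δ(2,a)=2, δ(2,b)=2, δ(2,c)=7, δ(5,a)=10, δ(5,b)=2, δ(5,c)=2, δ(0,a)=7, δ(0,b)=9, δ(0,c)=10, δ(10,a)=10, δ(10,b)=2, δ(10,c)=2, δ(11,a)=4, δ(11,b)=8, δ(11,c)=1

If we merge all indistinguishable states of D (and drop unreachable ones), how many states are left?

5

First remove the unreachable states {0,3,11}; 9 states remain.
Start with accepting vs non-accepting: {2,4,5,7,8,10} | {1,6,9}.
Refine {2,4,5,7,8,10} on symbol c: members go to different blocks, giving {2,4,5,8,10} and {7}.
On input c, block {2,4,5,8,10} splits into {4,5,8,10} and {2}.
Refine {4,5,8,10} on symbol b: members go to different blocks, giving {4,8} and {5,10}.
No further refinement is possible. Final partition (5 blocks): {4,8} | {1,6,9} | {7} | {2} | {5,10}.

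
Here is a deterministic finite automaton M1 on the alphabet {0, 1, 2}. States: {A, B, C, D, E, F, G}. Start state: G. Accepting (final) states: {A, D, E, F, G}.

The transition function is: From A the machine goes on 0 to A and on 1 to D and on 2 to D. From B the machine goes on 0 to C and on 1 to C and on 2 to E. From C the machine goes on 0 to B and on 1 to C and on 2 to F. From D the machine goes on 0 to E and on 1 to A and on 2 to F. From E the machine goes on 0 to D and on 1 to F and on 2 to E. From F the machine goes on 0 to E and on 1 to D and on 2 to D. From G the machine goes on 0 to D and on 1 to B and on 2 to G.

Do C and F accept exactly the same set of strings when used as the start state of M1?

No

All states are reachable from the start state.
P0 = {A,D,E,F,G} | {B,C}.
On input 1, block {A,D,E,F,G} splits into {A,D,E,F} and {G}.
The partition is now stable with 3 blocks: {A,D,E,F} | {B,C} | {G}.
C and F end up in different blocks, so they are distinguishable. For instance, the string 'ε' is accepted from only F.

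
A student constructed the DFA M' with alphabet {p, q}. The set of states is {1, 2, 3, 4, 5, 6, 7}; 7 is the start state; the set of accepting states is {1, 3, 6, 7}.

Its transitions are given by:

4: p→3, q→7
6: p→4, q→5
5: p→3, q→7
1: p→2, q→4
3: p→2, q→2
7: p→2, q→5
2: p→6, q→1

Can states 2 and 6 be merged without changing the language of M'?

No

Initial partition by acceptance: {1,3,6,7} | {2,4,5}.
The partition is now stable with 2 blocks: {1,3,6,7} | {2,4,5}.
2 and 6 end up in different blocks, so they are distinguishable. For instance, the string 'ε' is accepted from only 6.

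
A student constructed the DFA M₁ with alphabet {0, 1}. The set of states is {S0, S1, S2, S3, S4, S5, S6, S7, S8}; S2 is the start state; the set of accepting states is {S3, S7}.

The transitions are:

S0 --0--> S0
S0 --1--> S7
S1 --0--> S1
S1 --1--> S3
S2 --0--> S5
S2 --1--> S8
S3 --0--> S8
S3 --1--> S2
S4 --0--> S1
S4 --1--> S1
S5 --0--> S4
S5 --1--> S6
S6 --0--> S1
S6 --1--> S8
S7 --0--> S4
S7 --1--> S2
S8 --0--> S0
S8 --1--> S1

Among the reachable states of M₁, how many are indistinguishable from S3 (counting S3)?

All states are reachable from the start state.
Start with accepting vs non-accepting: {S3,S7} | {S0,S1,S2,S4,S5,S6,S8}.
On input 1, block {S0,S1,S2,S4,S5,S6,S8} splits into {S2,S4,S5,S6,S8} and {S0,S1}.
Split {S2,S4,S5,S6,S8} by δ(·,0) → {S4,S6,S8} and {S2,S5}.
On input 1, block {S4,S6,S8} splits into {S4,S8} and {S6}.
Refine {S2,S5} on symbol 0: members go to different blocks, giving {S2} and {S5}.
The partition is now stable with 6 blocks: {S3,S7} | {S4,S8} | {S0,S1} | {S2} | {S6} | {S5}.
State S3 belongs to the block {S3,S7}, which has 2 states.

2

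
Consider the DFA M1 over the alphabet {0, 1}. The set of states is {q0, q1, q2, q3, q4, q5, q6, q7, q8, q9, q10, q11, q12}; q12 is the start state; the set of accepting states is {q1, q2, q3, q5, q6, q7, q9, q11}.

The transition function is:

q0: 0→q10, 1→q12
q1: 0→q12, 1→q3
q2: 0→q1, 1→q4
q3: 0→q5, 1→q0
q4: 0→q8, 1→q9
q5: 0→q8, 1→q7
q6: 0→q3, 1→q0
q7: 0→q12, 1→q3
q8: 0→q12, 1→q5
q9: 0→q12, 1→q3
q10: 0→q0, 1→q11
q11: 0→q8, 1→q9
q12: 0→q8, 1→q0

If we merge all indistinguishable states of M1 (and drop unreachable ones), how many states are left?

5

First remove the unreachable states {q1,q2,q4,q6}; 9 states remain.
Start with accepting vs non-accepting: {q3,q5,q7,q9,q11} | {q0,q8,q10,q12}.
Split {q3,q5,q7,q9,q11} by δ(·,0) → {q5,q7,q9,q11} and {q3}.
Split {q5,q7,q9,q11} by δ(·,1) → {q5,q11} and {q7,q9}.
Refine {q0,q8,q10,q12} on symbol 1: members go to different blocks, giving {q0,q12} and {q8,q10}.
The partition is now stable with 5 blocks: {q5,q11} | {q0,q12} | {q3} | {q7,q9} | {q8,q10}.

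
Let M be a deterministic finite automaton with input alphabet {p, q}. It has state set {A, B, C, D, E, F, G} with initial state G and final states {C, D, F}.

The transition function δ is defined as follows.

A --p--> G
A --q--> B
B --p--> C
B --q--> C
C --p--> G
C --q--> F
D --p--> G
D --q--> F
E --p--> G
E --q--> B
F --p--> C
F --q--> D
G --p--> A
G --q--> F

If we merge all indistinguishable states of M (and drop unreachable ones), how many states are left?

States {E} cannot be reached from the start state, so discard them.
Start with accepting vs non-accepting: {C,D,F} | {A,B,G}.
On input p, block {C,D,F} splits into {C,D} and {F}.
Split {A,B,G} by δ(·,p) → {A,G} and {B}.
Refine {A,G} on symbol q: members go to different blocks, giving {A} and {G}.
No further refinement is possible. Final partition (5 blocks): {C,D} | {A} | {F} | {B} | {G}.

5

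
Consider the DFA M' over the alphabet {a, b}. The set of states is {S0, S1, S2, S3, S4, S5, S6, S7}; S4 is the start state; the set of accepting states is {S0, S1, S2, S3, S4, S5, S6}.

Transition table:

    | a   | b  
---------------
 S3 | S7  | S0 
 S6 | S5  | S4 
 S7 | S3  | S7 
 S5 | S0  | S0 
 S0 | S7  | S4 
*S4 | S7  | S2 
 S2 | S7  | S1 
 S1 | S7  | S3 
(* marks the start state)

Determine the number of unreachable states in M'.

BFS from S4 reaches {S0, S1, S2, S3, S4, S7}; the 2 state(s) S5, S6 are never visited.

2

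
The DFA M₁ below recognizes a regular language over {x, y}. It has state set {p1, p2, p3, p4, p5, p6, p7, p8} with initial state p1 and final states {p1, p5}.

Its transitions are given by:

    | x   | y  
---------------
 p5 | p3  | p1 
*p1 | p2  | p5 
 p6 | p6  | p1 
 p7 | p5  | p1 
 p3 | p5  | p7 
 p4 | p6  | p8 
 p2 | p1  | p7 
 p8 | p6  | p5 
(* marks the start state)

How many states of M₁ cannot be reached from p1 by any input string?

Starting at p1 and following transitions, the reachable set is {p1, p2, p3, p5, p7}. That leaves p4, p6, p8 unreachable — 3 in total.

3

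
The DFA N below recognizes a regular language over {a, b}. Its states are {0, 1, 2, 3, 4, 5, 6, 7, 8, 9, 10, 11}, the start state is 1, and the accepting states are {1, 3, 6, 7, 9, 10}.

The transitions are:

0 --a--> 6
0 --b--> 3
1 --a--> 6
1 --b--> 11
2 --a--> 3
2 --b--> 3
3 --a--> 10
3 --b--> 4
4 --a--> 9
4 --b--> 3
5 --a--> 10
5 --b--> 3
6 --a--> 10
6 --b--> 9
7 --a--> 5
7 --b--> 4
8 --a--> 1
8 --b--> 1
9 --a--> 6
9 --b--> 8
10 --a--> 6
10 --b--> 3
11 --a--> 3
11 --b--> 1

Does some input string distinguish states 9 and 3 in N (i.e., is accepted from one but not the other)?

States {0,2,5,7} cannot be reached from the start state, so discard them.
Start with accepting vs non-accepting: {1,3,6,9,10} | {4,8,11}.
Split {1,3,6,9,10} by δ(·,b) → {1,3,9} and {6,10}.
The partition is now stable with 3 blocks: {1,3,9} | {4,8,11} | {6,10}.
9 and 3 lie in the same block of the stable partition, so they are equivalent — no string distinguishes them.

No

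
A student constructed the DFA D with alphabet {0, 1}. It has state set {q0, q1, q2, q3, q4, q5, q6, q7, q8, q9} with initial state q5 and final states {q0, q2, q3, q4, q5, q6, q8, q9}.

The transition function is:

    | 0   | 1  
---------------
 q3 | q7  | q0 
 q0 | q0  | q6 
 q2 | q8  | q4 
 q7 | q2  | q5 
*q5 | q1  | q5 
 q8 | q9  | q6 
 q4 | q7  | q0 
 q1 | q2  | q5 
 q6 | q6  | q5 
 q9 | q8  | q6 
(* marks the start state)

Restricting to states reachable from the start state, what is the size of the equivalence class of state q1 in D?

First remove the unreachable states {q3}; 9 states remain.
P0 = {q0,q2,q4,q5,q6,q8,q9} | {q1,q7}.
On input 0, block {q0,q2,q4,q5,q6,q8,q9} splits into {q0,q2,q6,q8,q9} and {q4,q5}.
On input 1, block {q0,q2,q6,q8,q9} splits into {q0,q8,q9} and {q2,q6}.
Refine {q4,q5} on symbol 1: members go to different blocks, giving {q4} and {q5}.
Refine {q2,q6} on symbol 0: members go to different blocks, giving {q2} and {q6}.
No further refinement is possible. Final partition (6 blocks): {q0,q8,q9} | {q1,q7} | {q4} | {q2} | {q5} | {q6}.
State q1 belongs to the block {q1,q7}, which has 2 states.

2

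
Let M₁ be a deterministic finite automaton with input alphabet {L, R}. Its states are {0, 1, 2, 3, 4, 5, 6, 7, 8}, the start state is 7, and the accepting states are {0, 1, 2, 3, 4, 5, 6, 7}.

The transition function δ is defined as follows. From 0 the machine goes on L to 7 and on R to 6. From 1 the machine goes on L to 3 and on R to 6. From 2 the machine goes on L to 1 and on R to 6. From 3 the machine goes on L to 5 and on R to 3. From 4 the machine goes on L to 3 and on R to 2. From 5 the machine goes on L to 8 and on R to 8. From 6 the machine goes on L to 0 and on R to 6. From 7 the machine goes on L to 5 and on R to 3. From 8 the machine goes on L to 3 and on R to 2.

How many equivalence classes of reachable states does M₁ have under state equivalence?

First remove the unreachable states {4}; 8 states remain.
Start with accepting vs non-accepting: {0,1,2,3,5,6,7} | {8}.
Split {0,1,2,3,5,6,7} by δ(·,L) → {0,1,2,3,6,7} and {5}.
Split {0,1,2,3,6,7} by δ(·,L) → {0,1,2,6} and {3,7}.
Refine {0,1,2,6} on symbol L: members go to different blocks, giving {0,1} and {2,6}.
The partition is now stable with 5 blocks: {0,1} | {8} | {5} | {3,7} | {2,6}.

5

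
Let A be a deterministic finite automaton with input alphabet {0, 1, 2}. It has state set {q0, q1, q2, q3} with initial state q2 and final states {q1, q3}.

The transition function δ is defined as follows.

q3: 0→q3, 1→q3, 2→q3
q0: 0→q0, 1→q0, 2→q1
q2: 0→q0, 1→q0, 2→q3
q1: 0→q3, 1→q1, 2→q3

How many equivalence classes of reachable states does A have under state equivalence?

Initial partition by acceptance: {q1,q3} | {q0,q2}.
The partition is now stable with 2 blocks: {q1,q3} | {q0,q2}.

2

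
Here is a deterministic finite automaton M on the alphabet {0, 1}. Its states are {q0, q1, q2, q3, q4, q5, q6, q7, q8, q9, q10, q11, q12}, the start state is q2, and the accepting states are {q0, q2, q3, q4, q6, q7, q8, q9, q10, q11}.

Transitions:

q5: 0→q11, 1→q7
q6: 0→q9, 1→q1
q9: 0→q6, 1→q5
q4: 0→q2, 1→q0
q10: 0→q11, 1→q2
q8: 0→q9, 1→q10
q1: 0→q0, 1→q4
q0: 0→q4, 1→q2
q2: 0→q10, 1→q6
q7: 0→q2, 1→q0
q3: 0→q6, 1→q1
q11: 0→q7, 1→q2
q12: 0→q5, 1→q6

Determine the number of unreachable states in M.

No path from q2 leads to q3, q8, q12; the other 10 states are all reachable.

3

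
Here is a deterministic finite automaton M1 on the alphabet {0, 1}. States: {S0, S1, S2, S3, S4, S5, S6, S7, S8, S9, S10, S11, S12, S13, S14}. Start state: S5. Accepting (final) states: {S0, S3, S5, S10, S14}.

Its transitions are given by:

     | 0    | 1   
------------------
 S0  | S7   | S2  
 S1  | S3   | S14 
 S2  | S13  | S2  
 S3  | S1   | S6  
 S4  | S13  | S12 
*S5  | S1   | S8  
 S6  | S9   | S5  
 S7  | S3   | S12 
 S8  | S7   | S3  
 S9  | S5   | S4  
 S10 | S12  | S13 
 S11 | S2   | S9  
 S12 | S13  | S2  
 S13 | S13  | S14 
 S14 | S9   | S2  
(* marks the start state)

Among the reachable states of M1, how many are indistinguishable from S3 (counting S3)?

2

Reachable states from the start: {S1,S2,S3,S4,S5,S6,S7,S8,S9,S12,S13,S14}. Unreachable: {S0,S10,S11} — drop them.
Start with accepting vs non-accepting: {S3,S5,S14} | {S1,S2,S4,S6,S7,S8,S9,S12,S13}.
Split {S1,S2,S4,S6,S7,S8,S9,S12,S13} by δ(·,0) → {S2,S4,S6,S8,S12,S13} and {S1,S7,S9}.
On input 0, block {S2,S4,S6,S8,S12,S13} splits into {S2,S4,S12,S13} and {S6,S8}.
Refine {S3,S5,S14} on symbol 1: members go to different blocks, giving {S3,S5} and {S14}.
Refine {S2,S4,S12,S13} on symbol 1: members go to different blocks, giving {S2,S4,S12} and {S13}.
On input 1, block {S1,S7,S9} splits into {S7,S9} and {S1}.
No further refinement is possible. Final partition (7 blocks): {S3,S5} | {S2,S4,S12} | {S7,S9} | {S6,S8} | {S14} | {S13} | {S1}.
State S3 belongs to the block {S3,S5}, which has 2 states.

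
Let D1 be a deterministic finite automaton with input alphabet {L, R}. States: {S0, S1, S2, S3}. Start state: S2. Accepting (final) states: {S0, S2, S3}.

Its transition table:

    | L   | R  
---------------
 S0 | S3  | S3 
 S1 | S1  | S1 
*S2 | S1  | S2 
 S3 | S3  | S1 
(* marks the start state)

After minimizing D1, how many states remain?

2

First remove the unreachable states {S0,S3}; 2 states remain.
P0 = {S2} | {S1}.
The partition is now stable with 2 blocks: {S2} | {S1}.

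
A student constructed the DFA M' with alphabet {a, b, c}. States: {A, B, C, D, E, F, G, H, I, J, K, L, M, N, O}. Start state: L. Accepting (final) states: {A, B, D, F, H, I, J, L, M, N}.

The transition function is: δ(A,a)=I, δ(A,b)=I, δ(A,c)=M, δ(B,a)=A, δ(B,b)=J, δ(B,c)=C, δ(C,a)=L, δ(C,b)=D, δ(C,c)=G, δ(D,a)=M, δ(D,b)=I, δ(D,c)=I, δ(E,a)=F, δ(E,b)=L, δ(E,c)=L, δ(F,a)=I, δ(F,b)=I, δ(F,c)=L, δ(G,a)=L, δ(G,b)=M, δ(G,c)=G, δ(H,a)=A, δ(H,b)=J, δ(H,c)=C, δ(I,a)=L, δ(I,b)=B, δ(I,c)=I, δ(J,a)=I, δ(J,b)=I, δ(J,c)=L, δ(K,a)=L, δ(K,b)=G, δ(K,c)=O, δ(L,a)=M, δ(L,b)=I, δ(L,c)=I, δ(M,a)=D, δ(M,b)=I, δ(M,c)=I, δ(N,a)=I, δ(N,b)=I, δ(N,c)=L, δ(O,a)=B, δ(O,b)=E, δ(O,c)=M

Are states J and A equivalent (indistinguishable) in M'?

Yes

First remove the unreachable states {E,F,H,K,N,O}; 9 states remain.
P0 = {A,B,D,I,J,L,M} | {C,G}.
Refine {A,B,D,I,J,L,M} on symbol c: members go to different blocks, giving {A,D,I,J,L,M} and {B}.
Split {A,D,I,J,L,M} by δ(·,b) → {A,D,J,L,M} and {I}.
Refine {A,D,J,L,M} on symbol a: members go to different blocks, giving {D,L,M} and {A,J}.
The partition is now stable with 5 blocks: {D,L,M} | {C,G} | {B} | {I} | {A,J}.
J and A lie in the same block of the stable partition, so they are equivalent — no string distinguishes them.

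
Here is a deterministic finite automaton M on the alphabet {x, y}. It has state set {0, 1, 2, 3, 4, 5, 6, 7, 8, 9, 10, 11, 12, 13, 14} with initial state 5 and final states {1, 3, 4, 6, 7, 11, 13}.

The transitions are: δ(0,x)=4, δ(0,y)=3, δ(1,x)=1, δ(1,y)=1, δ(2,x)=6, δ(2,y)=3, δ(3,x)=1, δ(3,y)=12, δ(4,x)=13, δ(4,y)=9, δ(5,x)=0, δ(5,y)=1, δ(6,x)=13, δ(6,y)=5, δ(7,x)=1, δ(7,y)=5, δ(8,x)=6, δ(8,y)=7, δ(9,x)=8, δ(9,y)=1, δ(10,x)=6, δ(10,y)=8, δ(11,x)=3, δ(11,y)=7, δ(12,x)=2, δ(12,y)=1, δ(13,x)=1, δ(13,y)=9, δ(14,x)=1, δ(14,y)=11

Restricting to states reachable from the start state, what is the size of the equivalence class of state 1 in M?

1

Reachable states from the start: {0,1,2,3,4,5,6,7,8,9,12,13}. Unreachable: {10,11,14} — drop them.
Start with accepting vs non-accepting: {1,3,4,6,7,13} | {0,2,5,8,9,12}.
On input y, block {1,3,4,6,7,13} splits into {3,4,6,7,13} and {1}.
On input x, block {3,4,6,7,13} splits into {3,7,13} and {4,6}.
Refine {0,2,5,8,9,12} on symbol x: members go to different blocks, giving {0,2,8} and {5,9,12}.
The partition is now stable with 5 blocks: {3,7,13} | {0,2,8} | {1} | {4,6} | {5,9,12}.
State 1 belongs to the block {1}, which has 1 states.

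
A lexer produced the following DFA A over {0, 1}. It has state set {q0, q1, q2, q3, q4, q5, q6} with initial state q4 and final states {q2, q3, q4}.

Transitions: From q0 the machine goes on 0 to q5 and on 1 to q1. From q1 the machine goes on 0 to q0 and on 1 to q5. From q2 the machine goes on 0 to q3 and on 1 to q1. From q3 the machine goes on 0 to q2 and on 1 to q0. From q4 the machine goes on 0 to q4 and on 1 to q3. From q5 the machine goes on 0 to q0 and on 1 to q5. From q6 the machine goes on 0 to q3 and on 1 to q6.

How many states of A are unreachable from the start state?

Starting at q4 and following transitions, the reachable set is {q0, q1, q2, q3, q4, q5}. That leaves q6 unreachable — 1 in total.

1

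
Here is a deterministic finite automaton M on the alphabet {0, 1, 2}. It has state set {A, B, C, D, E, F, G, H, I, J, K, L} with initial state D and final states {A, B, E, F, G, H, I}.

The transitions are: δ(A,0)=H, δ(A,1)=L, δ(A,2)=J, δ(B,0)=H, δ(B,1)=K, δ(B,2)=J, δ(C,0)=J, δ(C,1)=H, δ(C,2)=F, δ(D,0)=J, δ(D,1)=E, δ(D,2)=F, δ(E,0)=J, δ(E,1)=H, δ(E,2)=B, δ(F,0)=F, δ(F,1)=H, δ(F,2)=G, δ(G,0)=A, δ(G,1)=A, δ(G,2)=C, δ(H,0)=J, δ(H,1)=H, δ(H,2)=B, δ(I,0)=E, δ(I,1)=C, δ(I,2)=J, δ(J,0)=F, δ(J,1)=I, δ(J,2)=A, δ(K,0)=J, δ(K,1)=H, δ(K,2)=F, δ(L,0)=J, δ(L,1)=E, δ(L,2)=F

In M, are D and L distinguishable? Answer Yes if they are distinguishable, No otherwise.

No

Every state is reachable, so we keep all 12.
Start with accepting vs non-accepting: {A,B,E,F,G,H,I} | {C,D,J,K,L}.
On input 0, block {A,B,E,F,G,H,I} splits into {A,B,F,G,I} and {E,H}.
Refine {A,B,F,G,I} on symbol 0: members go to different blocks, giving {A,B,I} and {F,G}.
Split {C,D,J,K,L} by δ(·,0) → {C,D,K,L} and {J}.
Refine {F,G} on symbol 0: members go to different blocks, giving {F} and {G}.
No further refinement is possible. Final partition (6 blocks): {A,B,I} | {C,D,K,L} | {E,H} | {F} | {J} | {G}.
D and L lie in the same block of the stable partition, so they are equivalent — no string distinguishes them.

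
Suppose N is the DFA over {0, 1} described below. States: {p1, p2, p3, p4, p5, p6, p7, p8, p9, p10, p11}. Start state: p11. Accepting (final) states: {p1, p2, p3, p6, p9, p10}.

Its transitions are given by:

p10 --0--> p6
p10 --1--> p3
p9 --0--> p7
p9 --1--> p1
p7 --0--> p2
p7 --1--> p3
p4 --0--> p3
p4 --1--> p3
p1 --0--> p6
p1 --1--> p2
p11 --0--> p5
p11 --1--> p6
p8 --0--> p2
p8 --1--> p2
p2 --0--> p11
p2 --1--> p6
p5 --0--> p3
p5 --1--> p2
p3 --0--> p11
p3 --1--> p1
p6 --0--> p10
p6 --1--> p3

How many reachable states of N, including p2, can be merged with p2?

2

States {p4,p7,p8,p9} cannot be reached from the start state, so discard them.
Start with accepting vs non-accepting: {p1,p2,p3,p6,p10} | {p5,p11}.
Split {p1,p2,p3,p6,p10} by δ(·,0) → {p1,p6,p10} and {p2,p3}.
Refine {p5,p11} on symbol 0: members go to different blocks, giving {p5} and {p11}.
Stable partition: {p1,p6,p10} | {p5} | {p2,p3} | {p11} — 4 equivalence classes.
State p2 belongs to the block {p2,p3}, which has 2 states.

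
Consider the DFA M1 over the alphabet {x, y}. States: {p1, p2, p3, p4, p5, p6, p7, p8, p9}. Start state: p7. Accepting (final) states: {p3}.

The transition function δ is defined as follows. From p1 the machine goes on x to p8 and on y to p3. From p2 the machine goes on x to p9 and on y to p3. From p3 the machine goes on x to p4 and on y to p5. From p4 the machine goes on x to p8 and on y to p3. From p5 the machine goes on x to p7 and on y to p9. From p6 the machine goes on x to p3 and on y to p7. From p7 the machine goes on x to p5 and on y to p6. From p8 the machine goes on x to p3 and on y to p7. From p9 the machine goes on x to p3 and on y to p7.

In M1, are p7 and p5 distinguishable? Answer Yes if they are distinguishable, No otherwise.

Reachable states from the start: {p3,p4,p5,p6,p7,p8,p9}. Unreachable: {p1,p2} — drop them.
Start with accepting vs non-accepting: {p3} | {p4,p5,p6,p7,p8,p9}.
On input x, block {p4,p5,p6,p7,p8,p9} splits into {p4,p5,p7} and {p6,p8,p9}.
Split {p4,p5,p7} by δ(·,x) → {p5,p7} and {p4}.
No further refinement is possible. Final partition (4 blocks): {p3} | {p5,p7} | {p6,p8,p9} | {p4}.
p7 and p5 lie in the same block of the stable partition, so they are equivalent — no string distinguishes them.

No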